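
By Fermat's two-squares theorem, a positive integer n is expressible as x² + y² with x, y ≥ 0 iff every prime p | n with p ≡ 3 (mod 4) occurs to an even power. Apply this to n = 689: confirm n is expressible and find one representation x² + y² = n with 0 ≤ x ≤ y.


Step 1: Factor n = 689 = 13 · 53.
Step 2: Check the mod-4 condition on each prime factor: 13 ≡ 1 (mod 4), exponent 1; 53 ≡ 1 (mod 4), exponent 1.
All primes ≡ 3 (mod 4) appear to even exponent (or don't appear), so by the two-squares theorem n IS expressible as a sum of two squares.
Step 3: Build a representation. Here n = 13 · 53 is a product of primes ≡ 1 (mod 4). Each prime p ≡ 1 (mod 4) is itself a sum of two squares; find a² by testing p − a² for a perfect square:
  13: 13 − 1² = 12, 13 − 2² = 9 = 3² ⇒ 13 = 2² + 3².
  53: 53 − 1² = 52, 53 − 2² = 49 = 7² ⇒ 53 = 2² + 7².
  Combine using the Brahmagupta–Fibonacci identity (a² + b²)(c² + d²) = (ac − bd)² + (ad + bc)² = (ac + bd)² + (ad − bc)²:
  13 · 53 = 689: from (2² + 3²)(2² + 7²), take (2·2 − 3·7, 2·7 + 3·2) = (4 − 21, 14 + 6) = (-17, 20); dropping signs (only squares matter) gives (17, 20); check 17² + 20² = 289 + 400 = 689 ✓.
Step 4: Order so x ≤ y and verify: 17² + 20² = 289 + 400 = 689 = n. ✓

n = 689 = 17² + 20² (one valid representation with x ≤ y).


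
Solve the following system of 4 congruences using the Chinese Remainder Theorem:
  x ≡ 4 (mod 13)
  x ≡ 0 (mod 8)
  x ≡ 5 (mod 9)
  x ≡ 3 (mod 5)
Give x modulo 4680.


Product of moduli M = 13 · 8 · 9 · 5 = 4680.
Merge one congruence at a time:
  Start: x ≡ 4 (mod 13).
  Combine with x ≡ 0 (mod 8); new modulus lcm = 104.
    Write x = 4 + 13·t and substitute into x ≡ 0 (mod 8): 13·t ≡ 0 − 4 = -4 (mod 8).
    Reduce coefficients mod 8: 5·t ≡ 4 (mod 8).
    The inverse of 5 mod 8 is 5 (since 5·5 = 25 = 3·8 + 1), so t ≡ 5·4 = 20 ≡ 4 (mod 8).
    Then x = 4 + 13·4 = 56, valid modulo lcm(13, 8) = 104: x ≡ 56 (mod 104).
  Combine with x ≡ 5 (mod 9); new modulus lcm = 936.
    Write x = 56 + 104·t and substitute into x ≡ 5 (mod 9): 104·t ≡ 5 − 56 = -51 (mod 9).
    Reduce coefficients mod 9: 5·t ≡ 3 (mod 9).
    The inverse of 5 mod 9 is 2 (since 5·2 = 10 = 1·9 + 1), so t ≡ 2·3 = 6 ≡ 6 (mod 9).
    Then x = 56 + 104·6 = 680, valid modulo lcm(104, 9) = 936: x ≡ 680 (mod 936).
  Combine with x ≡ 3 (mod 5); new modulus lcm = 4680.
    Write x = 680 + 936·t and substitute into x ≡ 3 (mod 5): 936·t ≡ 3 − 680 = -677 (mod 5).
    Reduce coefficients mod 5: 1·t ≡ 3 (mod 5).
    So t ≡ 3 (mod 5).
    Then x = 680 + 936·3 = 3488, valid modulo lcm(936, 5) = 4680: x ≡ 3488 (mod 4680).
Verify against each original: 3488 mod 13 = 4, 3488 mod 8 = 0, 3488 mod 9 = 5, 3488 mod 5 = 3.

x ≡ 3488 (mod 4680).


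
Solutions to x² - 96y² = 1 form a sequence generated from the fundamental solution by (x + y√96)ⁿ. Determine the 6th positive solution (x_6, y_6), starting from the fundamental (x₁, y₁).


Step 1: Find the fundamental solution (x₁, y₁) of x² - 96y² = 1.
  Expand √96 as a continued fraction. a₀ = ⌊√96⌋ = 9; iterate m_{k+1} = d_k·a_k − m_k, d_{k+1} = (96 − m_{k+1}²)/d_k, a_{k+1} = ⌊(a₀ + m_{k+1})/d_{k+1}⌋ (starting m₀ = 0, d₀ = 1), with convergents p_k = a_k·p_{k-1} + p_{k-2}, q_k = a_k·q_{k-1} + q_{k-2} (p₋₁ = 1, q₋₁ = 0):
  k = 0: a₀ = 9; p₀/q₀ = 9/1; p₀² − 96·q₀² = 81 − 96 = -15.
  k = 1: m = 9, d = 15, a = ⌊(9 + 9)/15⌋ = 1; p/q = (1·9 + 1)/(1·1 + 0) = 10/1; p² − 96·q² = 100 − 96 = 4.
  k = 2: m = 6, d = 4, a = ⌊(9 + 6)/4⌋ = 3; p/q = (3·10 + 9)/(3·1 + 1) = 39/4; p² − 96·q² = 1521 − 1536 = -15.
  k = 3: m = 6, d = 15, a = ⌊(9 + 6)/15⌋ = 1; p/q = (1·39 + 10)/(1·4 + 1) = 49/5; p² − 96·q² = 2401 − 2400 = 1.
  The first convergent with p² − 96·q² = 1 gives the fundamental solution (x₁, y₁) = (49, 5).
Step 2: Apply the recurrence (x_{n+1}, y_{n+1}) = (x₁x_n + 96y₁y_n, x₁y_n + y₁x_n) repeatedly.
  From (x_1, y_1) = (49, 5): x_2 = 49·49 + 96·5·5 = 4801; y_2 = 49·5 + 5·49 = 490.
  From (x_2, y_2) = (4801, 490): x_3 = 49·4801 + 96·5·490 = 470449; y_3 = 49·490 + 5·4801 = 48015.
  From (x_3, y_3) = (470449, 48015): x_4 = 49·470449 + 96·5·48015 = 46099201; y_4 = 49·48015 + 5·470449 = 4704980.
  From (x_4, y_4) = (46099201, 4704980): x_5 = 49·46099201 + 96·5·4704980 = 4517251249; y_5 = 49·4704980 + 5·46099201 = 461040025.
  From (x_5, y_5) = (4517251249, 461040025): x_6 = 49·4517251249 + 96·5·461040025 = 442644523201; y_6 = 49·461040025 + 5·4517251249 = 45177217470.
Step 3: Verify x_6² - 96·y_6² = 195934173919840627286401 - 195934173919840627286400 = 1 (should be 1). ✓

(x_1, y_1) = (49, 5); (x_6, y_6) = (442644523201, 45177217470).


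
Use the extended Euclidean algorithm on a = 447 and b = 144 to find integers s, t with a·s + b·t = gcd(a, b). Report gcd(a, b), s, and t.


Euclidean algorithm on (447, 144) — divide until remainder is 0:
  447 = 3 · 144 + 15
  144 = 9 · 15 + 9
  15 = 1 · 9 + 6
  9 = 1 · 6 + 3
  6 = 2 · 3 + 0
gcd(447, 144) = 3.
Track Bezout coefficients alongside the remainders: start with r₀ = 447 = a·1 + b·0 (s = 1, t = 0) and r₁ = 144 = a·0 + b·1 (s = 0, t = 1); each new remainder r_{k+1} = r_{k-1} − q_k·r_k inherits s_{k+1} = s_{k-1} − q_k·s_k, t_{k+1} = t_{k-1} − q_k·t_k, so r_k = a·s_k + b·t_k at every step:
  q = 3: r = 15, s = 1 − 3·0 = 1, t = 0 − 3·1 = -3  (check: 447·1 + 144·(-3) = 15)
  q = 9: r = 9, s = 0 − 9·1 = -9, t = 1 − 9·(-3) = 28  (check: 447·(-9) + 144·28 = 9)
  q = 1: r = 6, s = 1 − 1·(-9) = 10, t = -3 − 1·28 = -31  (check: 447·10 + 144·(-31) = 6)
  q = 1: r = 3, s = -9 − 1·10 = -19, t = 28 − 1·(-31) = 59  (check: 447·(-19) + 144·59 = 3)
The row with r = 3 (the gcd) gives the Bezout coefficients s = -19, t = 59.
Result: 447 · (-19) + 144 · (59) = 3.

gcd(447, 144) = 3; s = -19, t = 59 (check: 447·(-19) + 144·59 = 3).


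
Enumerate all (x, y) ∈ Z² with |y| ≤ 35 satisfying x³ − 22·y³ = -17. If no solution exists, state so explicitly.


The equation is x³ - 22y³ = -17. For fixed y, x³ = 22·y³ − 17, so a solution requires the RHS to be a perfect cube.
Strategy: iterate y from -35 to 35, compute RHS = 22·y³ − 17, and check whether it is a (positive or negative) perfect cube.
Check small values of y:
  y = 0: RHS = -17 is not a perfect cube.
  y = 1: RHS = 5 is not a perfect cube.
  y = -1: RHS = -39 is not a perfect cube.
  y = 2: RHS = 159 is not a perfect cube.
  y = -2: RHS = -193 is not a perfect cube.
  y = 3: RHS = 577 is not a perfect cube.
  y = -3: RHS = -611 is not a perfect cube.
Continuing the search up to |y| = 35 finds no solutions either.
No (x, y) in the scanned range satisfies the equation.

No integer solutions with |y| ≤ 35.


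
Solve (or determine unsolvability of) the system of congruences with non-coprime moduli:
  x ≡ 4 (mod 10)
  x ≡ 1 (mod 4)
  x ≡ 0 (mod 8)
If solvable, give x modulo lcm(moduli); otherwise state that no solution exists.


Moduli 10, 4, 8 are not pairwise coprime, so CRT works modulo lcm(m_i) when all pairwise compatibility conditions hold.
Pairwise compatibility: gcd(m_i, m_j) must divide a_i - a_j for every pair.
Merge one congruence at a time:
  Start: x ≡ 4 (mod 10).
  Combine with x ≡ 1 (mod 4): gcd(10, 4) = 2, and 1 - 4 = -3 is NOT divisible by 2.
    ⇒ system is inconsistent (no integer solution).

No solution (the system is inconsistent).


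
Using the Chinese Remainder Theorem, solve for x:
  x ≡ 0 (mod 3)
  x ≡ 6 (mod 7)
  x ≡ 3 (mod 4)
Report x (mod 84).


Moduli 3, 7, 4 are pairwise coprime; by CRT there is a unique solution modulo M = 3 · 7 · 4 = 84.
Solve pairwise, accumulating the modulus:
  Start with x ≡ 0 (mod 3).
  Combine with x ≡ 6 (mod 7): since gcd(3, 7) = 1, we get a unique residue mod 21.
    Write x = 0 + 3·t and substitute into x ≡ 6 (mod 7): 3·t ≡ 6 − 0 = 6 (mod 7).
    The inverse of 3 mod 7 is 5 (since 3·5 = 15 = 2·7 + 1), so t ≡ 5·6 = 30 ≡ 2 (mod 7).
    Then x = 0 + 3·2 = 6, valid modulo lcm(3, 7) = 21: x ≡ 6 (mod 21).
  Combine with x ≡ 3 (mod 4): since gcd(21, 4) = 1, we get a unique residue mod 84.
    Write x = 6 + 21·t and substitute into x ≡ 3 (mod 4): 21·t ≡ 3 − 6 = -3 (mod 4).
    Reduce coefficients mod 4: 1·t ≡ 1 (mod 4).
    So t ≡ 1 (mod 4).
    Then x = 6 + 21·1 = 27, valid modulo lcm(21, 4) = 84: x ≡ 27 (mod 84).
Verify: 27 mod 3 = 0 ✓, 27 mod 7 = 6 ✓, 27 mod 4 = 3 ✓.

x ≡ 27 (mod 84).


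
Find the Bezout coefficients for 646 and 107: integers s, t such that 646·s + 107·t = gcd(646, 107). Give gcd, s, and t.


Euclidean algorithm on (646, 107) — divide until remainder is 0:
  646 = 6 · 107 + 4
  107 = 26 · 4 + 3
  4 = 1 · 3 + 1
  3 = 3 · 1 + 0
gcd(646, 107) = 1.
Track Bezout coefficients alongside the remainders: start with r₀ = 646 = a·1 + b·0 (s = 1, t = 0) and r₁ = 107 = a·0 + b·1 (s = 0, t = 1); each new remainder r_{k+1} = r_{k-1} − q_k·r_k inherits s_{k+1} = s_{k-1} − q_k·s_k, t_{k+1} = t_{k-1} − q_k·t_k, so r_k = a·s_k + b·t_k at every step:
  q = 6: r = 4, s = 1 − 6·0 = 1, t = 0 − 6·1 = -6  (check: 646·1 + 107·(-6) = 4)
  q = 26: r = 3, s = 0 − 26·1 = -26, t = 1 − 26·(-6) = 157  (check: 646·(-26) + 107·157 = 3)
  q = 1: r = 1, s = 1 − 1·(-26) = 27, t = -6 − 1·157 = -163  (check: 646·27 + 107·(-163) = 1)
The row with r = 1 (the gcd) gives the Bezout coefficients s = 27, t = -163.
Result: 646 · (27) + 107 · (-163) = 1.

gcd(646, 107) = 1; s = 27, t = -163 (check: 646·27 + 107·(-163) = 1).


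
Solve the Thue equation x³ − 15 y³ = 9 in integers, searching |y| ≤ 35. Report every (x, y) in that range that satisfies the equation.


The equation is x³ - 15y³ = 9. For fixed y, x³ = 15·y³ + 9, so a solution requires the RHS to be a perfect cube.
Strategy: iterate y from -35 to 35, compute RHS = 15·y³ + 9, and check whether it is a (positive or negative) perfect cube.
Check small values of y:
  y = 0: RHS = 9 is not a perfect cube.
  y = 1: RHS = 24 is not a perfect cube.
  y = -1: RHS = -6 is not a perfect cube.
  y = 2: RHS = 129 is not a perfect cube.
  y = -2: RHS = -111 is not a perfect cube.
  y = 3: RHS = 414 is not a perfect cube.
  y = -3: RHS = -396 is not a perfect cube.
Continuing the search up to |y| = 35 finds no solutions either.
No (x, y) in the scanned range satisfies the equation.

No integer solutions with |y| ≤ 35.


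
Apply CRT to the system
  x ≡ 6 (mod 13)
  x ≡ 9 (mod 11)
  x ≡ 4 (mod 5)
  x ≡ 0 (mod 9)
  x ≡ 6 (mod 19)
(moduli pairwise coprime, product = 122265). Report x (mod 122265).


Product of moduli M = 13 · 11 · 5 · 9 · 19 = 122265.
Merge one congruence at a time:
  Start: x ≡ 6 (mod 13).
  Combine with x ≡ 9 (mod 11); new modulus lcm = 143.
    Write x = 6 + 13·t and substitute into x ≡ 9 (mod 11): 13·t ≡ 9 − 6 = 3 (mod 11).
    Reduce coefficients mod 11: 2·t ≡ 3 (mod 11).
    The inverse of 2 mod 11 is 6 (since 2·6 = 12 = 1·11 + 1), so t ≡ 6·3 = 18 ≡ 7 (mod 11).
    Then x = 6 + 13·7 = 97, valid modulo lcm(13, 11) = 143: x ≡ 97 (mod 143).
  Combine with x ≡ 4 (mod 5); new modulus lcm = 715.
    Write x = 97 + 143·t and substitute into x ≡ 4 (mod 5): 143·t ≡ 4 − 97 = -93 (mod 5).
    Reduce coefficients mod 5: 3·t ≡ 2 (mod 5).
    The inverse of 3 mod 5 is 2 (since 3·2 = 6 = 1·5 + 1), so t ≡ 2·2 = 4 ≡ 4 (mod 5).
    Then x = 97 + 143·4 = 669, valid modulo lcm(143, 5) = 715: x ≡ 669 (mod 715).
  Combine with x ≡ 0 (mod 9); new modulus lcm = 6435.
    Write x = 669 + 715·t and substitute into x ≡ 0 (mod 9): 715·t ≡ 0 − 669 = -669 (mod 9).
    Reduce coefficients mod 9: 4·t ≡ 6 (mod 9).
    The inverse of 4 mod 9 is 7 (since 4·7 = 28 = 3·9 + 1), so t ≡ 7·6 = 42 ≡ 6 (mod 9).
    Then x = 669 + 715·6 = 4959, valid modulo lcm(715, 9) = 6435: x ≡ 4959 (mod 6435).
  Combine with x ≡ 6 (mod 19); new modulus lcm = 122265.
    Write x = 4959 + 6435·t and substitute into x ≡ 6 (mod 19): 6435·t ≡ 6 − 4959 = -4953 (mod 19).
    Reduce coefficients mod 19: 13·t ≡ 6 (mod 19).
    The inverse of 13 mod 19 is 3 (since 13·3 = 39 = 2·19 + 1), so t ≡ 3·6 = 18 ≡ 18 (mod 19).
    Then x = 4959 + 6435·18 = 120789, valid modulo lcm(6435, 19) = 122265: x ≡ 120789 (mod 122265).
Verify against each original: 120789 mod 13 = 6, 120789 mod 11 = 9, 120789 mod 5 = 4, 120789 mod 9 = 0, 120789 mod 19 = 6.

x ≡ 120789 (mod 122265).


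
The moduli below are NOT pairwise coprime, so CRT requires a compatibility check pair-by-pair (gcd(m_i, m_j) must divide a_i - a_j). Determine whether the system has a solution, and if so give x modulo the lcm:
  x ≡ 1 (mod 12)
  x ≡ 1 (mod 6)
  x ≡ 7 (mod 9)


Moduli 12, 6, 9 are not pairwise coprime, so CRT works modulo lcm(m_i) when all pairwise compatibility conditions hold.
Pairwise compatibility: gcd(m_i, m_j) must divide a_i - a_j for every pair.
Merge one congruence at a time:
  Start: x ≡ 1 (mod 12).
  Combine with x ≡ 1 (mod 6): gcd(12, 6) = 6; 1 - 1 = 0, which IS divisible by 6, so compatible.
    Write x = 1 + 12·t and substitute into x ≡ 1 (mod 6): 12·t ≡ 1 − 1 = 0 (mod 6).
    Divide the congruence (and modulus) by g = 6: 2·t ≡ 0 (mod 1).
    Modulo 1 every t works; take t = 0.
    Then x = 1 + 12·0 = 1, valid modulo lcm(12, 6) = 12: x ≡ 1 (mod 12).
  Combine with x ≡ 7 (mod 9): gcd(12, 9) = 3; 7 - 1 = 6, which IS divisible by 3, so compatible.
    Write x = 1 + 12·t and substitute into x ≡ 7 (mod 9): 12·t ≡ 7 − 1 = 6 (mod 9).
    Divide the congruence (and modulus) by g = 3: 4·t ≡ 2 (mod 3).
    Reduce coefficients mod 3: 1·t ≡ 2 (mod 3).
    So t ≡ 2 (mod 3).
    Then x = 1 + 12·2 = 25, valid modulo lcm(12, 9) = 36: x ≡ 25 (mod 36).
Verify: 25 mod 12 = 1, 25 mod 6 = 1, 25 mod 9 = 7.

x ≡ 25 (mod 36).


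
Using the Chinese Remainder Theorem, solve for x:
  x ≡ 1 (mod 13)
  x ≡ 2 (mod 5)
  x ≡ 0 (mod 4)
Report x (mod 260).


Moduli 13, 5, 4 are pairwise coprime; by CRT there is a unique solution modulo M = 13 · 5 · 4 = 260.
Solve pairwise, accumulating the modulus:
  Start with x ≡ 1 (mod 13).
  Combine with x ≡ 2 (mod 5): since gcd(13, 5) = 1, we get a unique residue mod 65.
    Write x = 1 + 13·t and substitute into x ≡ 2 (mod 5): 13·t ≡ 2 − 1 = 1 (mod 5).
    Reduce coefficients mod 5: 3·t ≡ 1 (mod 5).
    The inverse of 3 mod 5 is 2 (since 3·2 = 6 = 1·5 + 1), so t ≡ 2·1 = 2 ≡ 2 (mod 5).
    Then x = 1 + 13·2 = 27, valid modulo lcm(13, 5) = 65: x ≡ 27 (mod 65).
  Combine with x ≡ 0 (mod 4): since gcd(65, 4) = 1, we get a unique residue mod 260.
    Write x = 27 + 65·t and substitute into x ≡ 0 (mod 4): 65·t ≡ 0 − 27 = -27 (mod 4).
    Reduce coefficients mod 4: 1·t ≡ 1 (mod 4).
    So t ≡ 1 (mod 4).
    Then x = 27 + 65·1 = 92, valid modulo lcm(65, 4) = 260: x ≡ 92 (mod 260).
Verify: 92 mod 13 = 1 ✓, 92 mod 5 = 2 ✓, 92 mod 4 = 0 ✓.

x ≡ 92 (mod 260).


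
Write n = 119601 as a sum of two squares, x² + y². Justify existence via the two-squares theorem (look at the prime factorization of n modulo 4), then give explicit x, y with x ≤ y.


Step 1: Factor n = 119601 = 3^2 · 97 · 137.
Step 2: Check the mod-4 condition on each prime factor: 3 ≡ 3 (mod 4), exponent 2 (must be even); 97 ≡ 1 (mod 4), exponent 1; 137 ≡ 1 (mod 4), exponent 1.
All primes ≡ 3 (mod 4) appear to even exponent (or don't appear), so by the two-squares theorem n IS expressible as a sum of two squares.
Step 3: Build a representation. Group n = k² · m with k = 3 and m = 97 · 137 = 13289 (a product of primes ≡ 1 (mod 4)); a representation of m scales to one of n via (k·x)² + (k·y)² = k²(x² + y²). Each prime p ≡ 1 (mod 4) is itself a sum of two squares; find a² by testing p − a² for a perfect square:
  97: 97 − 1² = 96, 97 − 2² = 93, 97 − 3² = 88, 97 − 4² = 81 = 9² ⇒ 97 = 4² + 9².
  137: 137 − 1² = 136, 137 − 2² = 133, 137 − 3² = 128, 137 − 4² = 121 = 11² ⇒ 137 = 4² + 11².
  Combine using the Brahmagupta–Fibonacci identity (a² + b²)(c² + d²) = (ac − bd)² + (ad + bc)² = (ac + bd)² + (ad − bc)²:
  97 · 137 = 13289: from (4² + 9²)(4² + 11²), take (4·4 − 9·11, 4·11 + 9·4) = (16 − 99, 44 + 36) = (-83, 80); dropping signs (only squares matter) gives (83, 80); check 83² + 80² = 6889 + 6400 = 13289 ✓.
  Scale by k = 3: (3·83, 3·80) = (249, 240).
Step 4: Order so x ≤ y and verify: 240² + 249² = 57600 + 62001 = 119601 = n. ✓

n = 119601 = 240² + 249² (one valid representation with x ≤ y).


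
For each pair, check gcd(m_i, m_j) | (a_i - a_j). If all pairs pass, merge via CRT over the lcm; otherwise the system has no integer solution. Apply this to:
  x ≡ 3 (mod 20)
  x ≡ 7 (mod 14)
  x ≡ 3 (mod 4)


Moduli 20, 14, 4 are not pairwise coprime, so CRT works modulo lcm(m_i) when all pairwise compatibility conditions hold.
Pairwise compatibility: gcd(m_i, m_j) must divide a_i - a_j for every pair.
Merge one congruence at a time:
  Start: x ≡ 3 (mod 20).
  Combine with x ≡ 7 (mod 14): gcd(20, 14) = 2; 7 - 3 = 4, which IS divisible by 2, so compatible.
    Write x = 3 + 20·t and substitute into x ≡ 7 (mod 14): 20·t ≡ 7 − 3 = 4 (mod 14).
    Divide the congruence (and modulus) by g = 2: 10·t ≡ 2 (mod 7).
    Reduce coefficients mod 7: 3·t ≡ 2 (mod 7).
    The inverse of 3 mod 7 is 5 (since 3·5 = 15 = 2·7 + 1), so t ≡ 5·2 = 10 ≡ 3 (mod 7).
    Then x = 3 + 20·3 = 63, valid modulo lcm(20, 14) = 140: x ≡ 63 (mod 140).
  Combine with x ≡ 3 (mod 4): gcd(140, 4) = 4; 3 - 63 = -60, which IS divisible by 4, so compatible.
    Write x = 63 + 140·t and substitute into x ≡ 3 (mod 4): 140·t ≡ 3 − 63 = -60 (mod 4).
    Divide the congruence (and modulus) by g = 4: 35·t ≡ -15 (mod 1).
    Modulo 1 every t works; take t = 0.
    Then x = 63 + 140·0 = 63, valid modulo lcm(140, 4) = 140: x ≡ 63 (mod 140).
Verify: 63 mod 20 = 3, 63 mod 14 = 7, 63 mod 4 = 3.

x ≡ 63 (mod 140).


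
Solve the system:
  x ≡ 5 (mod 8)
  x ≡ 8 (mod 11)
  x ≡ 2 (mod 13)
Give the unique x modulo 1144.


Moduli 8, 11, 13 are pairwise coprime; by CRT there is a unique solution modulo M = 8 · 11 · 13 = 1144.
Solve pairwise, accumulating the modulus:
  Start with x ≡ 5 (mod 8).
  Combine with x ≡ 8 (mod 11): since gcd(8, 11) = 1, we get a unique residue mod 88.
    Write x = 5 + 8·t and substitute into x ≡ 8 (mod 11): 8·t ≡ 8 − 5 = 3 (mod 11).
    The inverse of 8 mod 11 is 7 (since 8·7 = 56 = 5·11 + 1), so t ≡ 7·3 = 21 ≡ 10 (mod 11).
    Then x = 5 + 8·10 = 85, valid modulo lcm(8, 11) = 88: x ≡ 85 (mod 88).
  Combine with x ≡ 2 (mod 13): since gcd(88, 13) = 1, we get a unique residue mod 1144.
    Write x = 85 + 88·t and substitute into x ≡ 2 (mod 13): 88·t ≡ 2 − 85 = -83 (mod 13).
    Reduce coefficients mod 13: 10·t ≡ 8 (mod 13).
    The inverse of 10 mod 13 is 4 (since 10·4 = 40 = 3·13 + 1), so t ≡ 4·8 = 32 ≡ 6 (mod 13).
    Then x = 85 + 88·6 = 613, valid modulo lcm(88, 13) = 1144: x ≡ 613 (mod 1144).
Verify: 613 mod 8 = 5 ✓, 613 mod 11 = 8 ✓, 613 mod 13 = 2 ✓.

x ≡ 613 (mod 1144).


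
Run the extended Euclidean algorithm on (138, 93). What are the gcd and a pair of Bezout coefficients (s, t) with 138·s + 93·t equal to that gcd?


Euclidean algorithm on (138, 93) — divide until remainder is 0:
  138 = 1 · 93 + 45
  93 = 2 · 45 + 3
  45 = 15 · 3 + 0
gcd(138, 93) = 3.
Track Bezout coefficients alongside the remainders: start with r₀ = 138 = a·1 + b·0 (s = 1, t = 0) and r₁ = 93 = a·0 + b·1 (s = 0, t = 1); each new remainder r_{k+1} = r_{k-1} − q_k·r_k inherits s_{k+1} = s_{k-1} − q_k·s_k, t_{k+1} = t_{k-1} − q_k·t_k, so r_k = a·s_k + b·t_k at every step:
  q = 1: r = 45, s = 1 − 1·0 = 1, t = 0 − 1·1 = -1  (check: 138·1 + 93·(-1) = 45)
  q = 2: r = 3, s = 0 − 2·1 = -2, t = 1 − 2·(-1) = 3  (check: 138·(-2) + 93·3 = 3)
The row with r = 3 (the gcd) gives the Bezout coefficients s = -2, t = 3.
Result: 138 · (-2) + 93 · (3) = 3.

gcd(138, 93) = 3; s = -2, t = 3 (check: 138·(-2) + 93·3 = 3).


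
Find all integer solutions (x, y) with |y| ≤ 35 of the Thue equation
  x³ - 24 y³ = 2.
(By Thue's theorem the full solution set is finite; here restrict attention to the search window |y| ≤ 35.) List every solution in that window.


The equation is x³ - 24y³ = 2. For fixed y, x³ = 24·y³ + 2, so a solution requires the RHS to be a perfect cube.
Strategy: iterate y from -35 to 35, compute RHS = 24·y³ + 2, and check whether it is a (positive or negative) perfect cube.
Check small values of y:
  y = 0: RHS = 2 is not a perfect cube.
  y = 1: RHS = 26 is not a perfect cube.
  y = -1: RHS = -22 is not a perfect cube.
  y = 2: RHS = 194 is not a perfect cube.
  y = -2: RHS = -190 is not a perfect cube.
  y = 3: RHS = 650 is not a perfect cube.
  y = -3: RHS = -646 is not a perfect cube.
Continuing the search up to |y| = 35 finds no solutions either.
No (x, y) in the scanned range satisfies the equation.

No integer solutions with |y| ≤ 35.


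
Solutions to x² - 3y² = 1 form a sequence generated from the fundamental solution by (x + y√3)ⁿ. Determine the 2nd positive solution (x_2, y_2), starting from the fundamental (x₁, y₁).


Step 1: Find the fundamental solution (x₁, y₁) of x² - 3y² = 1.
  Expand √3 as a continued fraction. a₀ = ⌊√3⌋ = 1; iterate m_{k+1} = d_k·a_k − m_k, d_{k+1} = (3 − m_{k+1}²)/d_k, a_{k+1} = ⌊(a₀ + m_{k+1})/d_{k+1}⌋ (starting m₀ = 0, d₀ = 1), with convergents p_k = a_k·p_{k-1} + p_{k-2}, q_k = a_k·q_{k-1} + q_{k-2} (p₋₁ = 1, q₋₁ = 0):
  k = 0: a₀ = 1; p₀/q₀ = 1/1; p₀² − 3·q₀² = 1 − 3 = -2.
  k = 1: m = 1, d = 2, a = ⌊(1 + 1)/2⌋ = 1; p/q = (1·1 + 1)/(1·1 + 0) = 2/1; p² − 3·q² = 4 − 3 = 1.
  The first convergent with p² − 3·q² = 1 gives the fundamental solution (x₁, y₁) = (2, 1).
Step 2: Apply the recurrence (x_{n+1}, y_{n+1}) = (x₁x_n + 3y₁y_n, x₁y_n + y₁x_n) repeatedly.
  From (x_1, y_1) = (2, 1): x_2 = 2·2 + 3·1·1 = 7; y_2 = 2·1 + 1·2 = 4.
Step 3: Verify x_2² - 3·y_2² = 49 - 48 = 1 (should be 1). ✓

(x_1, y_1) = (2, 1); (x_2, y_2) = (7, 4).


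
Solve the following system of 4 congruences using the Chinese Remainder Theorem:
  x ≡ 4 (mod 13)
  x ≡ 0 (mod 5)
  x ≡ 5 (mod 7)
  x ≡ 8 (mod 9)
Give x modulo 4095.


Product of moduli M = 13 · 5 · 7 · 9 = 4095.
Merge one congruence at a time:
  Start: x ≡ 4 (mod 13).
  Combine with x ≡ 0 (mod 5); new modulus lcm = 65.
    Write x = 4 + 13·t and substitute into x ≡ 0 (mod 5): 13·t ≡ 0 − 4 = -4 (mod 5).
    Reduce coefficients mod 5: 3·t ≡ 1 (mod 5).
    The inverse of 3 mod 5 is 2 (since 3·2 = 6 = 1·5 + 1), so t ≡ 2·1 = 2 ≡ 2 (mod 5).
    Then x = 4 + 13·2 = 30, valid modulo lcm(13, 5) = 65: x ≡ 30 (mod 65).
  Combine with x ≡ 5 (mod 7); new modulus lcm = 455.
    Write x = 30 + 65·t and substitute into x ≡ 5 (mod 7): 65·t ≡ 5 − 30 = -25 (mod 7).
    Reduce coefficients mod 7: 2·t ≡ 3 (mod 7).
    The inverse of 2 mod 7 is 4 (since 2·4 = 8 = 1·7 + 1), so t ≡ 4·3 = 12 ≡ 5 (mod 7).
    Then x = 30 + 65·5 = 355, valid modulo lcm(65, 7) = 455: x ≡ 355 (mod 455).
  Combine with x ≡ 8 (mod 9); new modulus lcm = 4095.
    Write x = 355 + 455·t and substitute into x ≡ 8 (mod 9): 455·t ≡ 8 − 355 = -347 (mod 9).
    Reduce coefficients mod 9: 5·t ≡ 4 (mod 9).
    The inverse of 5 mod 9 is 2 (since 5·2 = 10 = 1·9 + 1), so t ≡ 2·4 = 8 ≡ 8 (mod 9).
    Then x = 355 + 455·8 = 3995, valid modulo lcm(455, 9) = 4095: x ≡ 3995 (mod 4095).
Verify against each original: 3995 mod 13 = 4, 3995 mod 5 = 0, 3995 mod 7 = 5, 3995 mod 9 = 8.

x ≡ 3995 (mod 4095).


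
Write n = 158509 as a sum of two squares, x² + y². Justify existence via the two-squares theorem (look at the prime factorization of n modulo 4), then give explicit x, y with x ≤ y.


Step 1: Factor n = 158509 = 13 · 89 · 137.
Step 2: Check the mod-4 condition on each prime factor: 13 ≡ 1 (mod 4), exponent 1; 89 ≡ 1 (mod 4), exponent 1; 137 ≡ 1 (mod 4), exponent 1.
All primes ≡ 3 (mod 4) appear to even exponent (or don't appear), so by the two-squares theorem n IS expressible as a sum of two squares.
Step 3: Build a representation. Here n = 13 · 89 · 137 is a product of primes ≡ 1 (mod 4). Each prime p ≡ 1 (mod 4) is itself a sum of two squares; find a² by testing p − a² for a perfect square:
  13: 13 − 1² = 12, 13 − 2² = 9 = 3² ⇒ 13 = 2² + 3².
  89: 89 − 1² = 88, 89 − 2² = 85, 89 − 3² = 80, 89 − 4² = 73, 89 − 5² = 64 = 8² ⇒ 89 = 5² + 8².
  137: 137 − 1² = 136, 137 − 2² = 133, 137 − 3² = 128, 137 − 4² = 121 = 11² ⇒ 137 = 4² + 11².
  Combine using the Brahmagupta–Fibonacci identity (a² + b²)(c² + d²) = (ac − bd)² + (ad + bc)² = (ac + bd)² + (ad − bc)²:
  13 · 89 = 1157: from (2² + 3²)(5² + 8²), take (2·5 − 3·8, 2·8 + 3·5) = (10 − 24, 16 + 15) = (-14, 31); dropping signs (only squares matter) gives (14, 31); check 14² + 31² = 196 + 961 = 1157 ✓.
  1157 · 137 = 158509: from (14² + 31²)(4² + 11²), take (14·4 − 31·11, 14·11 + 31·4) = (56 − 341, 154 + 124) = (-285, 278); dropping signs (only squares matter) gives (285, 278); check 285² + 278² = 81225 + 77284 = 158509 ✓.
Step 4: Order so x ≤ y and verify: 278² + 285² = 77284 + 81225 = 158509 = n. ✓

n = 158509 = 278² + 285² (one valid representation with x ≤ y).


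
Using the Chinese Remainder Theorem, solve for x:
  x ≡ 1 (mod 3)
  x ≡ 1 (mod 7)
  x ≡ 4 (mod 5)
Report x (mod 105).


Moduli 3, 7, 5 are pairwise coprime; by CRT there is a unique solution modulo M = 3 · 7 · 5 = 105.
Solve pairwise, accumulating the modulus:
  Start with x ≡ 1 (mod 3).
  Combine with x ≡ 1 (mod 7): since gcd(3, 7) = 1, we get a unique residue mod 21.
    Write x = 1 + 3·t and substitute into x ≡ 1 (mod 7): 3·t ≡ 1 − 1 = 0 (mod 7).
    The inverse of 3 mod 7 is 5 (since 3·5 = 15 = 2·7 + 1), so t ≡ 5·0 = 0 ≡ 0 (mod 7).
    Then x = 1 + 3·0 = 1, valid modulo lcm(3, 7) = 21: x ≡ 1 (mod 21).
  Combine with x ≡ 4 (mod 5): since gcd(21, 5) = 1, we get a unique residue mod 105.
    Write x = 1 + 21·t and substitute into x ≡ 4 (mod 5): 21·t ≡ 4 − 1 = 3 (mod 5).
    Reduce coefficients mod 5: 1·t ≡ 3 (mod 5).
    So t ≡ 3 (mod 5).
    Then x = 1 + 21·3 = 64, valid modulo lcm(21, 5) = 105: x ≡ 64 (mod 105).
Verify: 64 mod 3 = 1 ✓, 64 mod 7 = 1 ✓, 64 mod 5 = 4 ✓.

x ≡ 64 (mod 105).


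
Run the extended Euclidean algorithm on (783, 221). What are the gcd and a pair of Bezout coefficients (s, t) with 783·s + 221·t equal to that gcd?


Euclidean algorithm on (783, 221) — divide until remainder is 0:
  783 = 3 · 221 + 120
  221 = 1 · 120 + 101
  120 = 1 · 101 + 19
  101 = 5 · 19 + 6
  19 = 3 · 6 + 1
  6 = 6 · 1 + 0
gcd(783, 221) = 1.
Track Bezout coefficients alongside the remainders: start with r₀ = 783 = a·1 + b·0 (s = 1, t = 0) and r₁ = 221 = a·0 + b·1 (s = 0, t = 1); each new remainder r_{k+1} = r_{k-1} − q_k·r_k inherits s_{k+1} = s_{k-1} − q_k·s_k, t_{k+1} = t_{k-1} − q_k·t_k, so r_k = a·s_k + b·t_k at every step:
  q = 3: r = 120, s = 1 − 3·0 = 1, t = 0 − 3·1 = -3  (check: 783·1 + 221·(-3) = 120)
  q = 1: r = 101, s = 0 − 1·1 = -1, t = 1 − 1·(-3) = 4  (check: 783·(-1) + 221·4 = 101)
  q = 1: r = 19, s = 1 − 1·(-1) = 2, t = -3 − 1·4 = -7  (check: 783·2 + 221·(-7) = 19)
  q = 5: r = 6, s = -1 − 5·2 = -11, t = 4 − 5·(-7) = 39  (check: 783·(-11) + 221·39 = 6)
  q = 3: r = 1, s = 2 − 3·(-11) = 35, t = -7 − 3·39 = -124  (check: 783·35 + 221·(-124) = 1)
The row with r = 1 (the gcd) gives the Bezout coefficients s = 35, t = -124.
Result: 783 · (35) + 221 · (-124) = 1.

gcd(783, 221) = 1; s = 35, t = -124 (check: 783·35 + 221·(-124) = 1).


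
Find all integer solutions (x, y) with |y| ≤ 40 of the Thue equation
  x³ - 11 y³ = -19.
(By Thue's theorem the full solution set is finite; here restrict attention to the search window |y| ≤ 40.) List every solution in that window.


The equation is x³ - 11y³ = -19. For fixed y, x³ = 11·y³ − 19, so a solution requires the RHS to be a perfect cube.
Strategy: iterate y from -40 to 40, compute RHS = 11·y³ − 19, and check whether it is a (positive or negative) perfect cube.
Check small values of y:
  y = 0: RHS = -19 is not a perfect cube.
  y = 1: RHS = -8 = (-2)³ ⇒ x = -2 works.
  y = -1: RHS = -30 is not a perfect cube.
  y = 2: RHS = 69 is not a perfect cube.
  y = -2: RHS = -107 is not a perfect cube.
  y = 3: RHS = 278 is not a perfect cube.
  y = -3: RHS = -316 is not a perfect cube.
Continuing, at y = 9: RHS = 8000 = (20)³ ⇒ x = 20 works.
Searching the remaining y in |y| ≤ 40 finds no further solutions.
Collected solutions: (-2, 1), (20, 9).

Solutions (with |y| ≤ 40): (-2, 1), (20, 9).


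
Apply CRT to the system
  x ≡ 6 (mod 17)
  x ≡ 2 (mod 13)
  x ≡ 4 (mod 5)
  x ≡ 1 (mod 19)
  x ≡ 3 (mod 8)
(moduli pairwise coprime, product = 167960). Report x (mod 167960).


Product of moduli M = 17 · 13 · 5 · 19 · 8 = 167960.
Merge one congruence at a time:
  Start: x ≡ 6 (mod 17).
  Combine with x ≡ 2 (mod 13); new modulus lcm = 221.
    Write x = 6 + 17·t and substitute into x ≡ 2 (mod 13): 17·t ≡ 2 − 6 = -4 (mod 13).
    Reduce coefficients mod 13: 4·t ≡ 9 (mod 13).
    The inverse of 4 mod 13 is 10 (since 4·10 = 40 = 3·13 + 1), so t ≡ 10·9 = 90 ≡ 12 (mod 13).
    Then x = 6 + 17·12 = 210, valid modulo lcm(17, 13) = 221: x ≡ 210 (mod 221).
  Combine with x ≡ 4 (mod 5); new modulus lcm = 1105.
    Write x = 210 + 221·t and substitute into x ≡ 4 (mod 5): 221·t ≡ 4 − 210 = -206 (mod 5).
    Reduce coefficients mod 5: 1·t ≡ 4 (mod 5).
    So t ≡ 4 (mod 5).
    Then x = 210 + 221·4 = 1094, valid modulo lcm(221, 5) = 1105: x ≡ 1094 (mod 1105).
  Combine with x ≡ 1 (mod 19); new modulus lcm = 20995.
    Write x = 1094 + 1105·t and substitute into x ≡ 1 (mod 19): 1105·t ≡ 1 − 1094 = -1093 (mod 19).
    Reduce coefficients mod 19: 3·t ≡ 9 (mod 19).
    The inverse of 3 mod 19 is 13 (since 3·13 = 39 = 2·19 + 1), so t ≡ 13·9 = 117 ≡ 3 (mod 19).
    Then x = 1094 + 1105·3 = 4409, valid modulo lcm(1105, 19) = 20995: x ≡ 4409 (mod 20995).
  Combine with x ≡ 3 (mod 8); new modulus lcm = 167960.
    Write x = 4409 + 20995·t and substitute into x ≡ 3 (mod 8): 20995·t ≡ 3 − 4409 = -4406 (mod 8).
    Reduce coefficients mod 8: 3·t ≡ 2 (mod 8).
    The inverse of 3 mod 8 is 3 (since 3·3 = 9 = 1·8 + 1), so t ≡ 3·2 = 6 ≡ 6 (mod 8).
    Then x = 4409 + 20995·6 = 130379, valid modulo lcm(20995, 8) = 167960: x ≡ 130379 (mod 167960).
Verify against each original: 130379 mod 17 = 6, 130379 mod 13 = 2, 130379 mod 5 = 4, 130379 mod 19 = 1, 130379 mod 8 = 3.

x ≡ 130379 (mod 167960).


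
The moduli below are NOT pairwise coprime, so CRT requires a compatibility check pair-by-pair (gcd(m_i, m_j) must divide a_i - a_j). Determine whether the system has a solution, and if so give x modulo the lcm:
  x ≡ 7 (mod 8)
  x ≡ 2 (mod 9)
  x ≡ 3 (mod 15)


Moduli 8, 9, 15 are not pairwise coprime, so CRT works modulo lcm(m_i) when all pairwise compatibility conditions hold.
Pairwise compatibility: gcd(m_i, m_j) must divide a_i - a_j for every pair.
Merge one congruence at a time:
  Start: x ≡ 7 (mod 8).
  Combine with x ≡ 2 (mod 9): gcd(8, 9) = 1; 2 - 7 = -5, which IS divisible by 1, so compatible.
    Write x = 7 + 8·t and substitute into x ≡ 2 (mod 9): 8·t ≡ 2 − 7 = -5 (mod 9).
    Reduce coefficients mod 9: 8·t ≡ 4 (mod 9).
    The inverse of 8 mod 9 is 8 (since 8·8 = 64 = 7·9 + 1), so t ≡ 8·4 = 32 ≡ 5 (mod 9).
    Then x = 7 + 8·5 = 47, valid modulo lcm(8, 9) = 72: x ≡ 47 (mod 72).
  Combine with x ≡ 3 (mod 15): gcd(72, 15) = 3, and 3 - 47 = -44 is NOT divisible by 3.
    ⇒ system is inconsistent (no integer solution).

No solution (the system is inconsistent).


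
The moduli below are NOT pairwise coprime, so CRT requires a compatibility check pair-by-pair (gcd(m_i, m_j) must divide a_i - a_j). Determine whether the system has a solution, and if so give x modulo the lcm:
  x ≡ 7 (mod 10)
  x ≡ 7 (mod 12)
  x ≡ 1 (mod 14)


Moduli 10, 12, 14 are not pairwise coprime, so CRT works modulo lcm(m_i) when all pairwise compatibility conditions hold.
Pairwise compatibility: gcd(m_i, m_j) must divide a_i - a_j for every pair.
Merge one congruence at a time:
  Start: x ≡ 7 (mod 10).
  Combine with x ≡ 7 (mod 12): gcd(10, 12) = 2; 7 - 7 = 0, which IS divisible by 2, so compatible.
    Write x = 7 + 10·t and substitute into x ≡ 7 (mod 12): 10·t ≡ 7 − 7 = 0 (mod 12).
    Divide the congruence (and modulus) by g = 2: 5·t ≡ 0 (mod 6).
    The inverse of 5 mod 6 is 5 (since 5·5 = 25 = 4·6 + 1), so t ≡ 5·0 = 0 ≡ 0 (mod 6).
    Then x = 7 + 10·0 = 7, valid modulo lcm(10, 12) = 60: x ≡ 7 (mod 60).
  Combine with x ≡ 1 (mod 14): gcd(60, 14) = 2; 1 - 7 = -6, which IS divisible by 2, so compatible.
    Write x = 7 + 60·t and substitute into x ≡ 1 (mod 14): 60·t ≡ 1 − 7 = -6 (mod 14).
    Divide the congruence (and modulus) by g = 2: 30·t ≡ -3 (mod 7).
    Reduce coefficients mod 7: 2·t ≡ 4 (mod 7).
    The inverse of 2 mod 7 is 4 (since 2·4 = 8 = 1·7 + 1), so t ≡ 4·4 = 16 ≡ 2 (mod 7).
    Then x = 7 + 60·2 = 127, valid modulo lcm(60, 14) = 420: x ≡ 127 (mod 420).
Verify: 127 mod 10 = 7, 127 mod 12 = 7, 127 mod 14 = 1.

x ≡ 127 (mod 420).


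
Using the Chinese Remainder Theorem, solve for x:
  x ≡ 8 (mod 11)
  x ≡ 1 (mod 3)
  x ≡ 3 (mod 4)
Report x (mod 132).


Moduli 11, 3, 4 are pairwise coprime; by CRT there is a unique solution modulo M = 11 · 3 · 4 = 132.
Solve pairwise, accumulating the modulus:
  Start with x ≡ 8 (mod 11).
  Combine with x ≡ 1 (mod 3): since gcd(11, 3) = 1, we get a unique residue mod 33.
    Write x = 8 + 11·t and substitute into x ≡ 1 (mod 3): 11·t ≡ 1 − 8 = -7 (mod 3).
    Reduce coefficients mod 3: 2·t ≡ 2 (mod 3).
    The inverse of 2 mod 3 is 2 (since 2·2 = 4 = 1·3 + 1), so t ≡ 2·2 = 4 ≡ 1 (mod 3).
    Then x = 8 + 11·1 = 19, valid modulo lcm(11, 3) = 33: x ≡ 19 (mod 33).
  Combine with x ≡ 3 (mod 4): since gcd(33, 4) = 1, we get a unique residue mod 132.
    Write x = 19 + 33·t and substitute into x ≡ 3 (mod 4): 33·t ≡ 3 − 19 = -16 (mod 4).
    Reduce coefficients mod 4: 1·t ≡ 0 (mod 4).
    So t ≡ 0 (mod 4).
    Then x = 19 + 33·0 = 19, valid modulo lcm(33, 4) = 132: x ≡ 19 (mod 132).
Verify: 19 mod 11 = 8 ✓, 19 mod 3 = 1 ✓, 19 mod 4 = 3 ✓.

x ≡ 19 (mod 132).


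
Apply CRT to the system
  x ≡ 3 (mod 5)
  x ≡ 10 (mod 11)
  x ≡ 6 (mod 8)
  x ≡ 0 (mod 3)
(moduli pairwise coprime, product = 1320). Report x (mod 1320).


Product of moduli M = 5 · 11 · 8 · 3 = 1320.
Merge one congruence at a time:
  Start: x ≡ 3 (mod 5).
  Combine with x ≡ 10 (mod 11); new modulus lcm = 55.
    Write x = 3 + 5·t and substitute into x ≡ 10 (mod 11): 5·t ≡ 10 − 3 = 7 (mod 11).
    The inverse of 5 mod 11 is 9 (since 5·9 = 45 = 4·11 + 1), so t ≡ 9·7 = 63 ≡ 8 (mod 11).
    Then x = 3 + 5·8 = 43, valid modulo lcm(5, 11) = 55: x ≡ 43 (mod 55).
  Combine with x ≡ 6 (mod 8); new modulus lcm = 440.
    Write x = 43 + 55·t and substitute into x ≡ 6 (mod 8): 55·t ≡ 6 − 43 = -37 (mod 8).
    Reduce coefficients mod 8: 7·t ≡ 3 (mod 8).
    The inverse of 7 mod 8 is 7 (since 7·7 = 49 = 6·8 + 1), so t ≡ 7·3 = 21 ≡ 5 (mod 8).
    Then x = 43 + 55·5 = 318, valid modulo lcm(55, 8) = 440: x ≡ 318 (mod 440).
  Combine with x ≡ 0 (mod 3); new modulus lcm = 1320.
    Write x = 318 + 440·t and substitute into x ≡ 0 (mod 3): 440·t ≡ 0 − 318 = -318 (mod 3).
    Reduce coefficients mod 3: 2·t ≡ 0 (mod 3).
    The inverse of 2 mod 3 is 2 (since 2·2 = 4 = 1·3 + 1), so t ≡ 2·0 = 0 ≡ 0 (mod 3).
    Then x = 318 + 440·0 = 318, valid modulo lcm(440, 3) = 1320: x ≡ 318 (mod 1320).
Verify against each original: 318 mod 5 = 3, 318 mod 11 = 10, 318 mod 8 = 6, 318 mod 3 = 0.

x ≡ 318 (mod 1320).


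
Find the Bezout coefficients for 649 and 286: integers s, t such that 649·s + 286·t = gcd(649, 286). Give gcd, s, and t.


Euclidean algorithm on (649, 286) — divide until remainder is 0:
  649 = 2 · 286 + 77
  286 = 3 · 77 + 55
  77 = 1 · 55 + 22
  55 = 2 · 22 + 11
  22 = 2 · 11 + 0
gcd(649, 286) = 11.
Track Bezout coefficients alongside the remainders: start with r₀ = 649 = a·1 + b·0 (s = 1, t = 0) and r₁ = 286 = a·0 + b·1 (s = 0, t = 1); each new remainder r_{k+1} = r_{k-1} − q_k·r_k inherits s_{k+1} = s_{k-1} − q_k·s_k, t_{k+1} = t_{k-1} − q_k·t_k, so r_k = a·s_k + b·t_k at every step:
  q = 2: r = 77, s = 1 − 2·0 = 1, t = 0 − 2·1 = -2  (check: 649·1 + 286·(-2) = 77)
  q = 3: r = 55, s = 0 − 3·1 = -3, t = 1 − 3·(-2) = 7  (check: 649·(-3) + 286·7 = 55)
  q = 1: r = 22, s = 1 − 1·(-3) = 4, t = -2 − 1·7 = -9  (check: 649·4 + 286·(-9) = 22)
  q = 2: r = 11, s = -3 − 2·4 = -11, t = 7 − 2·(-9) = 25  (check: 649·(-11) + 286·25 = 11)
The row with r = 11 (the gcd) gives the Bezout coefficients s = -11, t = 25.
Result: 649 · (-11) + 286 · (25) = 11.

gcd(649, 286) = 11; s = -11, t = 25 (check: 649·(-11) + 286·25 = 11).


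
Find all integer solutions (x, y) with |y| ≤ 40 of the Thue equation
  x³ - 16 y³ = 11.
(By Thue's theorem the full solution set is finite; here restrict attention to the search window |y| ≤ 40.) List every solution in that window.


The equation is x³ - 16y³ = 11. For fixed y, x³ = 16·y³ + 11, so a solution requires the RHS to be a perfect cube.
Strategy: iterate y from -40 to 40, compute RHS = 16·y³ + 11, and check whether it is a (positive or negative) perfect cube.
Check small values of y:
  y = 0: RHS = 11 is not a perfect cube.
  y = 1: RHS = 27 = (3)³ ⇒ x = 3 works.
  y = -1: RHS = -5 is not a perfect cube.
  y = 2: RHS = 139 is not a perfect cube.
  y = -2: RHS = -117 is not a perfect cube.
  y = 3: RHS = 443 is not a perfect cube.
  y = -3: RHS = -421 is not a perfect cube.
Continuing the search up to |y| = 40 finds no further solutions beyond those listed.
Collected solutions: (3, 1).

Solutions (with |y| ≤ 40): (3, 1).


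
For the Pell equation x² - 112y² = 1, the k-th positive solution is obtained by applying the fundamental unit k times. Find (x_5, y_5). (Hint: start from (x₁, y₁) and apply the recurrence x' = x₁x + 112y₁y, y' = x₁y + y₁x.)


Step 1: Find the fundamental solution (x₁, y₁) of x² - 112y² = 1.
  Expand √112 as a continued fraction. a₀ = ⌊√112⌋ = 10; iterate m_{k+1} = d_k·a_k − m_k, d_{k+1} = (112 − m_{k+1}²)/d_k, a_{k+1} = ⌊(a₀ + m_{k+1})/d_{k+1}⌋ (starting m₀ = 0, d₀ = 1), with convergents p_k = a_k·p_{k-1} + p_{k-2}, q_k = a_k·q_{k-1} + q_{k-2} (p₋₁ = 1, q₋₁ = 0):
  k = 0: a₀ = 10; p₀/q₀ = 10/1; p₀² − 112·q₀² = 100 − 112 = -12.
  k = 1: m = 10, d = 12, a = ⌊(10 + 10)/12⌋ = 1; p/q = (1·10 + 1)/(1·1 + 0) = 11/1; p² − 112·q² = 121 − 112 = 9.
  k = 2: m = 2, d = 9, a = ⌊(10 + 2)/9⌋ = 1; p/q = (1·11 + 10)/(1·1 + 1) = 21/2; p² − 112·q² = 441 − 448 = -7.
  k = 3: m = 7, d = 7, a = ⌊(10 + 7)/7⌋ = 2; p/q = (2·21 + 11)/(2·2 + 1) = 53/5; p² − 112·q² = 2809 − 2800 = 9.
  k = 4: m = 7, d = 9, a = ⌊(10 + 7)/9⌋ = 1; p/q = (1·53 + 21)/(1·5 + 2) = 74/7; p² − 112·q² = 5476 − 5488 = -12.
  k = 5: m = 2, d = 12, a = ⌊(10 + 2)/12⌋ = 1; p/q = (1·74 + 53)/(1·7 + 5) = 127/12; p² − 112·q² = 16129 − 16128 = 1.
  The first convergent with p² − 112·q² = 1 gives the fundamental solution (x₁, y₁) = (127, 12).
Step 2: Apply the recurrence (x_{n+1}, y_{n+1}) = (x₁x_n + 112y₁y_n, x₁y_n + y₁x_n) repeatedly.
  From (x_1, y_1) = (127, 12): x_2 = 127·127 + 112·12·12 = 32257; y_2 = 127·12 + 12·127 = 3048.
  From (x_2, y_2) = (32257, 3048): x_3 = 127·32257 + 112·12·3048 = 8193151; y_3 = 127·3048 + 12·32257 = 774180.
  From (x_3, y_3) = (8193151, 774180): x_4 = 127·8193151 + 112·12·774180 = 2081028097; y_4 = 127·774180 + 12·8193151 = 196638672.
  From (x_4, y_4) = (2081028097, 196638672): x_5 = 127·2081028097 + 112·12·196638672 = 528572943487; y_5 = 127·196638672 + 12·2081028097 = 49945448508.
Step 3: Verify x_5² - 112·y_5² = 279389356586511295719169 - 279389356586511295719168 = 1 (should be 1). ✓

(x_1, y_1) = (127, 12); (x_5, y_5) = (528572943487, 49945448508).
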